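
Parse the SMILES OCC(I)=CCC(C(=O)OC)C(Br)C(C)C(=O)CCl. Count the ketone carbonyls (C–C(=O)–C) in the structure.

The ketone motif appears at heavy-atom position 16 in the SMILES.
Other groups present: 1 alkene, 1 ester, 1 hydroxyl.
Ketone count: 1.

1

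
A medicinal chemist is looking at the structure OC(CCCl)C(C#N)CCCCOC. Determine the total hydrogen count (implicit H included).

Walk through each heavy atom and fill implicit hydrogens from standard valence (C 4, N 3, O 2, S 2, halogen 1):
  atom 1: O, bond orders sum to 1 (valence 2) → 1 H
  atom 2: C, bond orders sum to 3 (valence 4) → 1 H
  atom 3: C, bond orders sum to 2 (valence 4) → 2 H
  atom 4: C, bond orders sum to 2 (valence 4) → 2 H
  atom 5: Cl (halogen, monovalent) → 0 H
  atom 6: C, bond orders sum to 3 (valence 4) → 1 H
  atom 7: C, bond orders sum to 4 (valence 4) → 0 H
  atom 8: N, bond orders sum to 3 (valence 3) → 0 H
  atom 9: C, bond orders sum to 2 (valence 4) → 2 H
  atom 10: C, bond orders sum to 2 (valence 4) → 2 H
  atom 11: C, bond orders sum to 2 (valence 4) → 2 H
  atom 12: C, bond orders sum to 2 (valence 4) → 2 H
  atom 13: O, bond orders sum to 2 (valence 2) → 0 H
  atom 14: C, bond orders sum to 1 (valence 4) → 3 H
Total hydrogens: 18.

18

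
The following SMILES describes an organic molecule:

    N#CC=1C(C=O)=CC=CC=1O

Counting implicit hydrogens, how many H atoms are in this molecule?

Walk through each heavy atom and fill implicit hydrogens from standard valence (C 4, N 3, O 2, S 2, halogen 1):
  atom 1: N, bond orders sum to 3 (valence 3) → 0 H
  atom 2: C, bond orders sum to 4 (valence 4) → 0 H
  atom 3: C, bond orders sum to 4 (valence 4) → 0 H
  atom 4: C, bond orders sum to 4 (valence 4) → 0 H
  atom 5: C, bond orders sum to 3 (valence 4) → 1 H
  atom 6: O, bond orders sum to 2 (valence 2) → 0 H
  atom 7: C, bond orders sum to 3 (valence 4) → 1 H
  atom 8: C, bond orders sum to 3 (valence 4) → 1 H
  atom 9: C, bond orders sum to 3 (valence 4) → 1 H
  atom 10: C, bond orders sum to 4 (valence 4) → 0 H
  atom 11: O, bond orders sum to 1 (valence 2) → 1 H
Total hydrogens: 5.

5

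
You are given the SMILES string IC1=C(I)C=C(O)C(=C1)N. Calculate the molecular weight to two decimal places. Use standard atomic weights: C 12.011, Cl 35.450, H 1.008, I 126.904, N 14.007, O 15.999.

360.92 g/mol

First, the molecular formula is C6H5I2NO (counting implicit H from valence).
  C: 6 × 12.011 = 72.066
  H: 5 × 1.008 = 5.040
  I: 2 × 126.904 = 253.808
  N: 1 × 14.007 = 14.007
  O: 1 × 15.999 = 15.999
Sum: 6×12.011 + 5×1.008 + 2×126.904 + 1×14.007 + 1×15.999 = 360.920 → 360.92 g/mol.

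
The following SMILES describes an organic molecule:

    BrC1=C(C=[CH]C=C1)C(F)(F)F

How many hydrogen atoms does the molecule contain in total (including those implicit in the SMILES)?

4

Walk through each heavy atom and fill implicit hydrogens from standard valence (C 4, N 3, O 2, S 2, halogen 1):
  atom 1: Br (halogen, monovalent) → 0 H
  atom 2: C, bond orders sum to 4 (valence 4) → 0 H
  atom 3: C, bond orders sum to 4 (valence 4) → 0 H
  atom 4: C, bond orders sum to 3 (valence 4) → 1 H
  atom 5: C with explicit H count 1
  atom 6: C, bond orders sum to 3 (valence 4) → 1 H
  atom 7: C, bond orders sum to 3 (valence 4) → 1 H
  atom 8: C, bond orders sum to 4 (valence 4) → 0 H
  atom 9: F (halogen, monovalent) → 0 H
  atom 10: F (halogen, monovalent) → 0 H
  atom 11: F (halogen, monovalent) → 0 H
Total hydrogens: 4.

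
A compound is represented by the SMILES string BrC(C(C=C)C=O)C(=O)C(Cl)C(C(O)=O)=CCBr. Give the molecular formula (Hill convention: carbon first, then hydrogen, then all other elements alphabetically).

C11H11Br2ClO4

Walk through each heavy atom and fill implicit hydrogens from standard valence (C 4, N 3, O 2, S 2, halogen 1):
  atom 1: Br (halogen, monovalent) → 0 H
  atom 2: C, bond orders sum to 3 (valence 4) → 1 H
  atom 3: C, bond orders sum to 3 (valence 4) → 1 H
  atom 4: C, bond orders sum to 3 (valence 4) → 1 H
  atom 5: C, bond orders sum to 2 (valence 4) → 2 H
  atom 6: C, bond orders sum to 3 (valence 4) → 1 H
  atom 7: O, bond orders sum to 2 (valence 2) → 0 H
  atom 8: C, bond orders sum to 4 (valence 4) → 0 H
  atom 9: O, bond orders sum to 2 (valence 2) → 0 H
  atom 10: C, bond orders sum to 3 (valence 4) → 1 H
  atom 11: Cl (halogen, monovalent) → 0 H
  atom 12: C, bond orders sum to 4 (valence 4) → 0 H
  atom 13: C, bond orders sum to 4 (valence 4) → 0 H
  atom 14: O, bond orders sum to 1 (valence 2) → 1 H
  atom 15: O, bond orders sum to 2 (valence 2) → 0 H
  atom 16: C, bond orders sum to 3 (valence 4) → 1 H
  atom 17: C, bond orders sum to 2 (valence 4) → 2 H
  atom 18: Br (halogen, monovalent) → 0 H
Totals → C:11, H:11, Br:2, Cl:1, O:4.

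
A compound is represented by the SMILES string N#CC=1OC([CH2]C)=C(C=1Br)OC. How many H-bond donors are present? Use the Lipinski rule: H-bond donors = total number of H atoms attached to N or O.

0

Donors: find every N or O and count the H atoms it carries.
  atom 1 (N): bond orders sum to 3 → 0 H
  atom 4 (O): bond orders sum to 2 → 0 H
  atom 11 (O): bond orders sum to 2 → 0 H
Lipinski HBD = 0.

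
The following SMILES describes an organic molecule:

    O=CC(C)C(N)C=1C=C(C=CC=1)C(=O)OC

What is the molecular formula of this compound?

C12H15NO3

Walk through each heavy atom and fill implicit hydrogens from standard valence (C 4, N 3, O 2, S 2, halogen 1):
  atom 1: O, bond orders sum to 2 (valence 2) → 0 H
  atom 2: C, bond orders sum to 3 (valence 4) → 1 H
  atom 3: C, bond orders sum to 3 (valence 4) → 1 H
  atom 4: C, bond orders sum to 1 (valence 4) → 3 H
  atom 5: C, bond orders sum to 3 (valence 4) → 1 H
  atom 6: N, bond orders sum to 1 (valence 3) → 2 H
  atom 7: C, bond orders sum to 4 (valence 4) → 0 H
  atom 8: C, bond orders sum to 3 (valence 4) → 1 H
  atom 9: C, bond orders sum to 4 (valence 4) → 0 H
  atom 10: C, bond orders sum to 3 (valence 4) → 1 H
  atom 11: C, bond orders sum to 3 (valence 4) → 1 H
  atom 12: C, bond orders sum to 3 (valence 4) → 1 H
  atom 13: C, bond orders sum to 4 (valence 4) → 0 H
  atom 14: O, bond orders sum to 2 (valence 2) → 0 H
  atom 15: O, bond orders sum to 2 (valence 2) → 0 H
  atom 16: C, bond orders sum to 1 (valence 4) → 3 H
Totals → C:12, H:15, N:1, O:3.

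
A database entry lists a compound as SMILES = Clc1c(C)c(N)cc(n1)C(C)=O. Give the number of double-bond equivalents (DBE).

5

Molecular formula: C8H9ClN2O.
DoU = (2C + 2 + N − H − X) / 2, where X is the halogen count and O/S are ignored.
    = (2·8 + 2 + 2 − 9 − 1) / 2 = 10 / 2 = 5.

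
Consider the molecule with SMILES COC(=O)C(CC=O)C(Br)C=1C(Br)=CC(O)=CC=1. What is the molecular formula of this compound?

C12H12Br2O4

Walk through each heavy atom and fill implicit hydrogens from standard valence (C 4, N 3, O 2, S 2, halogen 1):
  atom 1: C, bond orders sum to 1 (valence 4) → 3 H
  atom 2: O, bond orders sum to 2 (valence 2) → 0 H
  atom 3: C, bond orders sum to 4 (valence 4) → 0 H
  atom 4: O, bond orders sum to 2 (valence 2) → 0 H
  atom 5: C, bond orders sum to 3 (valence 4) → 1 H
  atom 6: C, bond orders sum to 2 (valence 4) → 2 H
  atom 7: C, bond orders sum to 3 (valence 4) → 1 H
  atom 8: O, bond orders sum to 2 (valence 2) → 0 H
  atom 9: C, bond orders sum to 3 (valence 4) → 1 H
  atom 10: Br (halogen, monovalent) → 0 H
  atom 11: C, bond orders sum to 4 (valence 4) → 0 H
  atom 12: C, bond orders sum to 4 (valence 4) → 0 H
  atom 13: Br (halogen, monovalent) → 0 H
  atom 14: C, bond orders sum to 3 (valence 4) → 1 H
  atom 15: C, bond orders sum to 4 (valence 4) → 0 H
  atom 16: O, bond orders sum to 1 (valence 2) → 1 H
  atom 17: C, bond orders sum to 3 (valence 4) → 1 H
  atom 18: C, bond orders sum to 3 (valence 4) → 1 H
Totals → C:12, H:12, Br:2, O:4.
In Hill order: C12H12Br2O4.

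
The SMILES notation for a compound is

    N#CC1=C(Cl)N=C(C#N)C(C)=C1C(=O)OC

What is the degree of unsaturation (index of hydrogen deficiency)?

Degree of unsaturation = (number of rings) + (number of π bonds).
Ring closures in the SMILES: 1.
π bonds: 4 double bonds (each 1 DoU), 2 triple bonds (each 2 DoU) → 8 DoU from unsaturation.
Total DoU = 1 + 8 = 9.

9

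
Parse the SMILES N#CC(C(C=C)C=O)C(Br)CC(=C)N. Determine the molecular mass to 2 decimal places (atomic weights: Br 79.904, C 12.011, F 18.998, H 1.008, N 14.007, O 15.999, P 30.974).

257.13 g/mol

First, the molecular formula is C10H13BrN2O (counting implicit H from valence).
  Br: 1 × 79.904 = 79.904
  C: 10 × 12.011 = 120.110
  H: 13 × 1.008 = 13.104
  N: 2 × 14.007 = 28.014
  O: 1 × 15.999 = 15.999
Sum: 1×79.904 + 10×12.011 + 13×1.008 + 2×14.007 + 1×15.999 = 257.131 → 257.13 g/mol.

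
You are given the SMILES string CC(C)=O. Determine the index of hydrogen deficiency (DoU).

Molecular formula: C3H6O.
DoU = (2C + 2 + N − H − X) / 2, where X is the halogen count and O/S are ignored.
    = (2·3 + 2 + 0 − 6 − 0) / 2 = 2 / 2 = 1.

1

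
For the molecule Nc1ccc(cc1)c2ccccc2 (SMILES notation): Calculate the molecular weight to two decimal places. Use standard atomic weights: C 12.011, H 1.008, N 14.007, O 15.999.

First, the molecular formula is C12H11N (counting implicit H from valence).
  C: 12 × 12.011 = 144.132
  H: 11 × 1.008 = 11.088
  N: 1 × 14.007 = 14.007
Sum: 12×12.011 + 11×1.008 + 1×14.007 = 169.227 → 169.23 g/mol.

169.23 g/mol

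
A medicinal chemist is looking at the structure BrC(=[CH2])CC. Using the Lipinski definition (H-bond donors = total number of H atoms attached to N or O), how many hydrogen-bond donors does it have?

Donors: find every N or O and count the H atoms it carries.
  (no N or O atoms present)
Lipinski HBD = 0.

0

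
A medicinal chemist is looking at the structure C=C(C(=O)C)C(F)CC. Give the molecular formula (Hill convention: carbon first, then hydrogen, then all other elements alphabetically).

C7H11FO

Walk through each heavy atom and fill implicit hydrogens from standard valence (C 4, N 3, O 2, S 2, halogen 1):
  atom 1: C, bond orders sum to 2 (valence 4) → 2 H
  atom 2: C, bond orders sum to 4 (valence 4) → 0 H
  atom 3: C, bond orders sum to 4 (valence 4) → 0 H
  atom 4: O, bond orders sum to 2 (valence 2) → 0 H
  atom 5: C, bond orders sum to 1 (valence 4) → 3 H
  atom 6: C, bond orders sum to 3 (valence 4) → 1 H
  atom 7: F (halogen, monovalent) → 0 H
  atom 8: C, bond orders sum to 2 (valence 4) → 2 H
  atom 9: C, bond orders sum to 1 (valence 4) → 3 H
Totals → C:7, H:11, F:1, O:1.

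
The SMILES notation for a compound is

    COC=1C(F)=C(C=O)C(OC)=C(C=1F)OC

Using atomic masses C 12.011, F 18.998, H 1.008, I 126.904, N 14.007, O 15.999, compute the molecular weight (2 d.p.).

First, the molecular formula is C10H10F2O4 (counting implicit H from valence).
  C: 10 × 12.011 = 120.110
  F: 2 × 18.998 = 37.996
  H: 10 × 1.008 = 10.080
  O: 4 × 15.999 = 63.996
Sum: 10×12.011 + 2×18.998 + 10×1.008 + 4×15.999 = 232.182 → 232.18 g/mol.

232.18 g/mol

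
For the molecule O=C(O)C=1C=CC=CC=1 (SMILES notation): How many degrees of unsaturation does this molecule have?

5

Molecular formula: C7H6O2.
DoU = (2C + 2 + N − H − X) / 2, where X is the halogen count and O/S are ignored.
    = (2·7 + 2 + 0 − 6 − 0) / 2 = 10 / 2 = 5.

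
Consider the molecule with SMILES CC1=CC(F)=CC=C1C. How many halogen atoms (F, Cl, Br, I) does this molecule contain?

1

Halogen atoms appear at heavy-atom position 5 (1×F).
Halogen count: 1.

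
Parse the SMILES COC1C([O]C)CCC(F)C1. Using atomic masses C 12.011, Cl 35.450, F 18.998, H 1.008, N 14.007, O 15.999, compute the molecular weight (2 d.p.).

First, the molecular formula is C8H15FO2 (counting implicit H from valence).
  C: 8 × 12.011 = 96.088
  F: 1 × 18.998 = 18.998
  H: 15 × 1.008 = 15.120
  O: 2 × 15.999 = 31.998
Sum: 8×12.011 + 1×18.998 + 15×1.008 + 2×15.999 = 162.204 → 162.20 g/mol.

162.20 g/mol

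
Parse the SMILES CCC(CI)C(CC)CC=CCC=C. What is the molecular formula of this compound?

C13H23I

Walk through each heavy atom and fill implicit hydrogens from standard valence (C 4, N 3, O 2, S 2, halogen 1):
  atom 1: C, bond orders sum to 1 (valence 4) → 3 H
  atom 2: C, bond orders sum to 2 (valence 4) → 2 H
  atom 3: C, bond orders sum to 3 (valence 4) → 1 H
  atom 4: C, bond orders sum to 2 (valence 4) → 2 H
  atom 5: I (halogen, monovalent) → 0 H
  atom 6: C, bond orders sum to 3 (valence 4) → 1 H
  atom 7: C, bond orders sum to 2 (valence 4) → 2 H
  atom 8: C, bond orders sum to 1 (valence 4) → 3 H
  atom 9: C, bond orders sum to 2 (valence 4) → 2 H
  atom 10: C, bond orders sum to 3 (valence 4) → 1 H
  atom 11: C, bond orders sum to 3 (valence 4) → 1 H
  atom 12: C, bond orders sum to 2 (valence 4) → 2 H
  atom 13: C, bond orders sum to 3 (valence 4) → 1 H
  atom 14: C, bond orders sum to 2 (valence 4) → 2 H
Totals → C:13, H:23, I:1.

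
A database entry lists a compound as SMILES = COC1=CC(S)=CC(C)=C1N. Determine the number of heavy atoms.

11

Every atom symbol written in the SMILES (organic subset) is one heavy atom; implicit H are not written.
Heavy atoms by element → C:8, N:1, O:1, S:1.
Total: 11.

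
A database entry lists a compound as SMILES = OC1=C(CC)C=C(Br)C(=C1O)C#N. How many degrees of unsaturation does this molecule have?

6

Molecular formula: C9H8BrNO2.
DoU = (2C + 2 + N − H − X) / 2, where X is the halogen count and O/S are ignored.
    = (2·9 + 2 + 1 − 8 − 1) / 2 = 12 / 2 = 6.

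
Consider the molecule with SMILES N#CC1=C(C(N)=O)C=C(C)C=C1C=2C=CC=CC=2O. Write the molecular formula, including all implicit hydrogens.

Walk through each heavy atom and fill implicit hydrogens from standard valence (C 4, N 3, O 2, S 2, halogen 1):
  atom 1: N, bond orders sum to 3 (valence 3) → 0 H
  atom 2: C, bond orders sum to 4 (valence 4) → 0 H
  atom 3: C, bond orders sum to 4 (valence 4) → 0 H
  atom 4: C, bond orders sum to 4 (valence 4) → 0 H
  atom 5: C, bond orders sum to 4 (valence 4) → 0 H
  atom 6: N, bond orders sum to 1 (valence 3) → 2 H
  atom 7: O, bond orders sum to 2 (valence 2) → 0 H
  atom 8: C, bond orders sum to 3 (valence 4) → 1 H
  atom 9: C, bond orders sum to 4 (valence 4) → 0 H
  atom 10: C, bond orders sum to 1 (valence 4) → 3 H
  atom 11: C, bond orders sum to 3 (valence 4) → 1 H
  atom 12: C, bond orders sum to 4 (valence 4) → 0 H
  atom 13: C, bond orders sum to 4 (valence 4) → 0 H
  atom 14: C, bond orders sum to 3 (valence 4) → 1 H
  atom 15: C, bond orders sum to 3 (valence 4) → 1 H
  atom 16: C, bond orders sum to 3 (valence 4) → 1 H
  atom 17: C, bond orders sum to 3 (valence 4) → 1 H
  atom 18: C, bond orders sum to 4 (valence 4) → 0 H
  atom 19: O, bond orders sum to 1 (valence 2) → 1 H
Totals → C:15, H:12, N:2, O:2.

C15H12N2O2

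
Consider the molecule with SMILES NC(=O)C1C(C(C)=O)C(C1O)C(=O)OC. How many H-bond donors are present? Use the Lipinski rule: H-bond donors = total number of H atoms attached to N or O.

Donors: find every N or O and count the H atoms it carries.
  atom 1 (N): bond orders sum to 1 → 2 H
  atom 3 (O): bond orders sum to 2 → 0 H
  atom 8 (O): bond orders sum to 2 → 0 H
  atom 11 (O): bond orders sum to 1 → 1 H
  atom 13 (O): bond orders sum to 2 → 0 H
  atom 14 (O): bond orders sum to 2 → 0 H
Lipinski HBD = 3.

3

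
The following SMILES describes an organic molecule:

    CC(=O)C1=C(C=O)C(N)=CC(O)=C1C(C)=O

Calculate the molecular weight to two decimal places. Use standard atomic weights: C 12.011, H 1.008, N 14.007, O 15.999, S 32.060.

First, the molecular formula is C11H11NO4 (counting implicit H from valence).
  C: 11 × 12.011 = 132.121
  H: 11 × 1.008 = 11.088
  N: 1 × 14.007 = 14.007
  O: 4 × 15.999 = 63.996
Sum: 11×12.011 + 11×1.008 + 1×14.007 + 4×15.999 = 221.212 → 221.21 g/mol.

221.21 g/mol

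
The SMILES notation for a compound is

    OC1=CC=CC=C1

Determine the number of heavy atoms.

7

Every atom symbol written in the SMILES (organic subset) is one heavy atom; implicit H are not written.
Heavy atoms by element → C:6, O:1.
Total: 7.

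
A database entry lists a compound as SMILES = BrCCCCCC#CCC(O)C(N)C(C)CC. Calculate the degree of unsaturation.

2

Molecular formula: C14H26BrNO.
DoU = (2C + 2 + N − H − X) / 2, where X is the halogen count and O/S are ignored.
    = (2·14 + 2 + 1 − 26 − 1) / 2 = 4 / 2 = 2.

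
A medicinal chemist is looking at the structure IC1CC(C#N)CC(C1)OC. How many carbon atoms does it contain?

Count every carbon token in the SMILES (each C, including those in ring-closure positions and inside branches).
Carbon count: 8.

8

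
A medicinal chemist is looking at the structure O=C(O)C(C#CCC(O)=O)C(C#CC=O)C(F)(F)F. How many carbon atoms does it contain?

11

Count every carbon token in the SMILES (each C, including those in ring-closure positions and inside branches).
Carbon count: 11.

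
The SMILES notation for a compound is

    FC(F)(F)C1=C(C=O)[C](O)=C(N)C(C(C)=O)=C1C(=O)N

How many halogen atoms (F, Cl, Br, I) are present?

3

Halogen atoms appear at heavy-atom positions 1, 3, 4 (3×F).
Other groups present: 1 aldehyde, 1 amide, 1 hydroxyl, 1 ketone, 1 primary amine.
Halogen count: 3.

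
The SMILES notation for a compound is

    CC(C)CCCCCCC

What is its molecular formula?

C10H22

Walk through each heavy atom and fill implicit hydrogens from standard valence (C 4, N 3, O 2, S 2, halogen 1):
  atom 1: C, bond orders sum to 1 (valence 4) → 3 H
  atom 2: C, bond orders sum to 3 (valence 4) → 1 H
  atom 3: C, bond orders sum to 1 (valence 4) → 3 H
  atom 4: C, bond orders sum to 2 (valence 4) → 2 H
  atom 5: C, bond orders sum to 2 (valence 4) → 2 H
  atom 6: C, bond orders sum to 2 (valence 4) → 2 H
  atom 7: C, bond orders sum to 2 (valence 4) → 2 H
  atom 8: C, bond orders sum to 2 (valence 4) → 2 H
  atom 9: C, bond orders sum to 2 (valence 4) → 2 H
  atom 10: C, bond orders sum to 1 (valence 4) → 3 H
Totals → C:10, H:22.
In Hill order: C10H22.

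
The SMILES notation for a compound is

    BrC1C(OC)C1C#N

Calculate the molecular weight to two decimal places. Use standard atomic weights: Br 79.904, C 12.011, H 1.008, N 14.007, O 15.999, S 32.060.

176.01 g/mol

First, the molecular formula is C5H6BrNO (counting implicit H from valence).
  Br: 1 × 79.904 = 79.904
  C: 5 × 12.011 = 60.055
  H: 6 × 1.008 = 6.048
  N: 1 × 14.007 = 14.007
  O: 1 × 15.999 = 15.999
Sum: 1×79.904 + 5×12.011 + 6×1.008 + 1×14.007 + 1×15.999 = 176.013 → 176.01 g/mol.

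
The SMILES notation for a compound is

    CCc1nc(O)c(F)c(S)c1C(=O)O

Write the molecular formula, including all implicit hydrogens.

Walk through each heavy atom and fill implicit hydrogens from standard valence (C 4, N 3, O 2, S 2, halogen 1); for lowercase aromatic atoms, an aromatic c carries 1 H when it has two neighbours and 0 H with three, and aromatic n carries 0 H:
  atom 1: C, bond orders sum to 1 (valence 4) → 3 H
  atom 2: C, bond orders sum to 2 (valence 4) → 2 H
  atom 3: aromatic c, 3 neighbours → 0 H
  atom 4: aromatic n, 2 neighbours → 0 H
  atom 5: aromatic c, 3 neighbours → 0 H
  atom 6: O, bond orders sum to 1 (valence 2) → 1 H
  atom 7: aromatic c, 3 neighbours → 0 H
  atom 8: F (halogen, monovalent) → 0 H
  atom 9: aromatic c, 3 neighbours → 0 H
  atom 10: S, bond orders sum to 1 (valence 2) → 1 H
  atom 11: aromatic c, 3 neighbours → 0 H
  atom 12: C, bond orders sum to 4 (valence 4) → 0 H
  atom 13: O, bond orders sum to 2 (valence 2) → 0 H
  atom 14: O, bond orders sum to 1 (valence 2) → 1 H
Totals → C:8, H:8, F:1, N:1, O:3, S:1.
In Hill order: C8H8FNO3S.

C8H8FNO3S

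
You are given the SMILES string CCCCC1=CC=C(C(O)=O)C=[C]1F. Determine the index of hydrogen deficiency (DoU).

Degree of unsaturation = (number of rings) + (number of π bonds).
Ring closures in the SMILES: 1.
π bonds: 4 double bonds (each 1 DoU) → 4 DoU from unsaturation.
Total DoU = 1 + 4 = 5.

5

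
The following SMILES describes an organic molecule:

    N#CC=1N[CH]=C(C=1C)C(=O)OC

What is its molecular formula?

Walk through each heavy atom and fill implicit hydrogens from standard valence (C 4, N 3, O 2, S 2, halogen 1):
  atom 1: N, bond orders sum to 3 (valence 3) → 0 H
  atom 2: C, bond orders sum to 4 (valence 4) → 0 H
  atom 3: C, bond orders sum to 4 (valence 4) → 0 H
  atom 4: N, bond orders sum to 2 (valence 3) → 1 H
  atom 5: C with explicit H count 1
  atom 6: C, bond orders sum to 4 (valence 4) → 0 H
  atom 7: C, bond orders sum to 4 (valence 4) → 0 H
  atom 8: C, bond orders sum to 1 (valence 4) → 3 H
  atom 9: C, bond orders sum to 4 (valence 4) → 0 H
  atom 10: O, bond orders sum to 2 (valence 2) → 0 H
  atom 11: O, bond orders sum to 2 (valence 2) → 0 H
  atom 12: C, bond orders sum to 1 (valence 4) → 3 H
Totals → C:8, H:8, N:2, O:2.

C8H8N2O2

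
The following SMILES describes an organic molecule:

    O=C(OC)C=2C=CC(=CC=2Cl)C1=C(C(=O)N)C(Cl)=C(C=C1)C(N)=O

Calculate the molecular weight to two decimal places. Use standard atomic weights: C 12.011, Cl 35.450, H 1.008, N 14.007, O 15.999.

367.18 g/mol

First, the molecular formula is C16H12Cl2N2O4 (counting implicit H from valence).
  C: 16 × 12.011 = 192.176
  Cl: 2 × 35.450 = 70.900
  H: 12 × 1.008 = 12.096
  N: 2 × 14.007 = 28.014
  O: 4 × 15.999 = 63.996
Sum: 16×12.011 + 2×35.450 + 12×1.008 + 2×14.007 + 4×15.999 = 367.182 → 367.18 g/mol.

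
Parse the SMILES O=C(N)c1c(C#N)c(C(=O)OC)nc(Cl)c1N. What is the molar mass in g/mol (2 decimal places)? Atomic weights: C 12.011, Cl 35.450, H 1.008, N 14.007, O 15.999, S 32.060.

First, the molecular formula is C9H7ClN4O3 (counting implicit H from valence).
  C: 9 × 12.011 = 108.099
  Cl: 1 × 35.450 = 35.450
  H: 7 × 1.008 = 7.056
  N: 4 × 14.007 = 56.028
  O: 3 × 15.999 = 47.997
Sum: 9×12.011 + 1×35.450 + 7×1.008 + 4×14.007 + 3×15.999 = 254.630 → 254.63 g/mol.

254.63 g/mol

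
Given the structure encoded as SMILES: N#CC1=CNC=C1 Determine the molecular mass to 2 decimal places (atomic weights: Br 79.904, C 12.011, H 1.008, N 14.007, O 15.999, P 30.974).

First, the molecular formula is C5H4N2 (counting implicit H from valence).
  C: 5 × 12.011 = 60.055
  H: 4 × 1.008 = 4.032
  N: 2 × 14.007 = 28.014
Sum: 5×12.011 + 4×1.008 + 2×14.007 = 92.101 → 92.10 g/mol.

92.10 g/mol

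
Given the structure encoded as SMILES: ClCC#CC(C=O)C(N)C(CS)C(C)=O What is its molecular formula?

Walk through each heavy atom and fill implicit hydrogens from standard valence (C 4, N 3, O 2, S 2, halogen 1):
  atom 1: Cl (halogen, monovalent) → 0 H
  atom 2: C, bond orders sum to 2 (valence 4) → 2 H
  atom 3: C, bond orders sum to 4 (valence 4) → 0 H
  atom 4: C, bond orders sum to 4 (valence 4) → 0 H
  atom 5: C, bond orders sum to 3 (valence 4) → 1 H
  atom 6: C, bond orders sum to 3 (valence 4) → 1 H
  atom 7: O, bond orders sum to 2 (valence 2) → 0 H
  atom 8: C, bond orders sum to 3 (valence 4) → 1 H
  atom 9: N, bond orders sum to 1 (valence 3) → 2 H
  atom 10: C, bond orders sum to 3 (valence 4) → 1 H
  atom 11: C, bond orders sum to 2 (valence 4) → 2 H
  atom 12: S, bond orders sum to 1 (valence 2) → 1 H
  atom 13: C, bond orders sum to 4 (valence 4) → 0 H
  atom 14: C, bond orders sum to 1 (valence 4) → 3 H
  atom 15: O, bond orders sum to 2 (valence 2) → 0 H
Totals → C:10, H:14, Cl:1, N:1, O:2, S:1.
In Hill order: C10H14ClNO2S.

C10H14ClNO2S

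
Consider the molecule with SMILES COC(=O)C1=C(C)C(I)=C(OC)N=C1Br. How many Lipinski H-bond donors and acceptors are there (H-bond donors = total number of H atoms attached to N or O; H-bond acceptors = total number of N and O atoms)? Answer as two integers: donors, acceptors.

0, 4

Donors: find every N or O and count the H atoms it carries.
  atom 2 (O): bond orders sum to 2 → 0 H
  atom 4 (O): bond orders sum to 2 → 0 H
  atom 11 (O): bond orders sum to 2 → 0 H
  atom 13 (N): bond orders sum to 3 → 0 H
Lipinski HBD = 0.
Acceptors: N atoms = 1, O atoms = 3 → HBA = 4.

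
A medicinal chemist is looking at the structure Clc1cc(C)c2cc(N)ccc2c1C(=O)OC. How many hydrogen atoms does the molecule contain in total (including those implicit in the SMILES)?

12

Walk through each heavy atom and fill implicit hydrogens from standard valence (C 4, N 3, O 2, S 2, halogen 1); for lowercase aromatic atoms, an aromatic c carries 1 H when it has two neighbours and 0 H with three, and aromatic n carries 0 H:
  atom 1: Cl (halogen, monovalent) → 0 H
  atom 2: aromatic c, 3 neighbours → 0 H
  atom 3: aromatic c, 2 neighbours → 1 H
  atom 4: aromatic c, 3 neighbours → 0 H
  atom 5: C, bond orders sum to 1 (valence 4) → 3 H
  atom 6: aromatic c, 3 neighbours → 0 H
  atom 7: aromatic c, 2 neighbours → 1 H
  atom 8: aromatic c, 3 neighbours → 0 H
  atom 9: N, bond orders sum to 1 (valence 3) → 2 H
  atom 10: aromatic c, 2 neighbours → 1 H
  atom 11: aromatic c, 2 neighbours → 1 H
  atom 12: aromatic c, 3 neighbours → 0 H
  atom 13: aromatic c, 3 neighbours → 0 H
  atom 14: C, bond orders sum to 4 (valence 4) → 0 H
  atom 15: O, bond orders sum to 2 (valence 2) → 0 H
  atom 16: O, bond orders sum to 2 (valence 2) → 0 H
  atom 17: C, bond orders sum to 1 (valence 4) → 3 H
Total hydrogens: 12.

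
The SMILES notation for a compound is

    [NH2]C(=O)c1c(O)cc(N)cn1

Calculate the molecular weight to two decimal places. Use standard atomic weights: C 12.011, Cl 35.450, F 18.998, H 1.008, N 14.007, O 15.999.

153.14 g/mol

First, the molecular formula is C6H7N3O2 (counting implicit H from valence).
  C: 6 × 12.011 = 72.066
  H: 7 × 1.008 = 7.056
  N: 3 × 14.007 = 42.021
  O: 2 × 15.999 = 31.998
Sum: 6×12.011 + 7×1.008 + 3×14.007 + 2×15.999 = 153.141 → 153.14 g/mol.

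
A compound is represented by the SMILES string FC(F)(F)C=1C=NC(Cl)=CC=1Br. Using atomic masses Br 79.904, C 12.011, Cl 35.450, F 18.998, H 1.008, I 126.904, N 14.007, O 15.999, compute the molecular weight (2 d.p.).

260.44 g/mol

First, the molecular formula is C6H2BrClF3N (counting implicit H from valence).
  Br: 1 × 79.904 = 79.904
  C: 6 × 12.011 = 72.066
  Cl: 1 × 35.450 = 35.450
  F: 3 × 18.998 = 56.994
  H: 2 × 1.008 = 2.016
  N: 1 × 14.007 = 14.007
Sum: 1×79.904 + 6×12.011 + 1×35.450 + 3×18.998 + 2×1.008 + 1×14.007 = 260.437 → 260.44 g/mol.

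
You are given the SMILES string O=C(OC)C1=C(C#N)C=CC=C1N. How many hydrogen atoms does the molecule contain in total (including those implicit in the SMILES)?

Walk through each heavy atom and fill implicit hydrogens from standard valence (C 4, N 3, O 2, S 2, halogen 1):
  atom 1: O, bond orders sum to 2 (valence 2) → 0 H
  atom 2: C, bond orders sum to 4 (valence 4) → 0 H
  atom 3: O, bond orders sum to 2 (valence 2) → 0 H
  atom 4: C, bond orders sum to 1 (valence 4) → 3 H
  atom 5: C, bond orders sum to 4 (valence 4) → 0 H
  atom 6: C, bond orders sum to 4 (valence 4) → 0 H
  atom 7: C, bond orders sum to 4 (valence 4) → 0 H
  atom 8: N, bond orders sum to 3 (valence 3) → 0 H
  atom 9: C, bond orders sum to 3 (valence 4) → 1 H
  atom 10: C, bond orders sum to 3 (valence 4) → 1 H
  atom 11: C, bond orders sum to 3 (valence 4) → 1 H
  atom 12: C, bond orders sum to 4 (valence 4) → 0 H
  atom 13: N, bond orders sum to 1 (valence 3) → 2 H
Total hydrogens: 8.

8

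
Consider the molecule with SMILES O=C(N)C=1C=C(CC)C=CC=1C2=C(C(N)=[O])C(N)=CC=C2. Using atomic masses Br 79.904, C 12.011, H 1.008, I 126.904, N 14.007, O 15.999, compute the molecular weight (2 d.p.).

First, the molecular formula is C16H17N3O2 (counting implicit H from valence).
  C: 16 × 12.011 = 192.176
  H: 17 × 1.008 = 17.136
  N: 3 × 14.007 = 42.021
  O: 2 × 15.999 = 31.998
Sum: 16×12.011 + 17×1.008 + 3×14.007 + 2×15.999 = 283.331 → 283.33 g/mol.

283.33 g/mol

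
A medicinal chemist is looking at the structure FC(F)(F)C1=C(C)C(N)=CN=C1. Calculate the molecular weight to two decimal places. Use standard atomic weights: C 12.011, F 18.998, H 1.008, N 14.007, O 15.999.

176.14 g/mol

First, the molecular formula is C7H7F3N2 (counting implicit H from valence).
  C: 7 × 12.011 = 84.077
  F: 3 × 18.998 = 56.994
  H: 7 × 1.008 = 7.056
  N: 2 × 14.007 = 28.014
Sum: 7×12.011 + 3×18.998 + 7×1.008 + 2×14.007 = 176.141 → 176.14 g/mol.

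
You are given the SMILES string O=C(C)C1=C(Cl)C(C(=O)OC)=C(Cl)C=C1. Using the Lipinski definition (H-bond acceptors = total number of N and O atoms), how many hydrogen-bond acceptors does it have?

N atoms: 0; O atoms: 3.
Lipinski HBA = 0 + 3 = 3.

3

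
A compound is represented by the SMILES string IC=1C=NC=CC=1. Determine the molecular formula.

Walk through each heavy atom and fill implicit hydrogens from standard valence (C 4, N 3, O 2, S 2, halogen 1):
  atom 1: I (halogen, monovalent) → 0 H
  atom 2: C, bond orders sum to 4 (valence 4) → 0 H
  atom 3: C, bond orders sum to 3 (valence 4) → 1 H
  atom 4: N, bond orders sum to 3 (valence 3) → 0 H
  atom 5: C, bond orders sum to 3 (valence 4) → 1 H
  atom 6: C, bond orders sum to 3 (valence 4) → 1 H
  atom 7: C, bond orders sum to 3 (valence 4) → 1 H
Totals → C:5, H:4, I:1, N:1.

C5H4IN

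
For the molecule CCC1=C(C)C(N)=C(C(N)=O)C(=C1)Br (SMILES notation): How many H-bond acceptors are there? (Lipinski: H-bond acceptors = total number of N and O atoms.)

N atoms: 2; O atoms: 1.
Lipinski HBA = 2 + 1 = 3.

3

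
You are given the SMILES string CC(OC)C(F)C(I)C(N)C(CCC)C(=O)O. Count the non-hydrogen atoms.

17

Every atom symbol written in the SMILES (organic subset) is one heavy atom; implicit H are not written.
Heavy atoms by element → C:11, F:1, I:1, N:1, O:3.
Total: 17.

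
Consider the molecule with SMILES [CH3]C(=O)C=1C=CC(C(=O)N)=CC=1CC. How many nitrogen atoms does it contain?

1

Scan the SMILES for N atoms (remember two-letter symbols like Cl and Br are single atoms).
Nitrogen count: 1.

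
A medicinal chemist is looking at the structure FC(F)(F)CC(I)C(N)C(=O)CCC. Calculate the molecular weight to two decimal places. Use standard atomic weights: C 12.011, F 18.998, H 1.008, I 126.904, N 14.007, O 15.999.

First, the molecular formula is C8H13F3INO (counting implicit H from valence).
  C: 8 × 12.011 = 96.088
  F: 3 × 18.998 = 56.994
  H: 13 × 1.008 = 13.104
  I: 1 × 126.904 = 126.904
  N: 1 × 14.007 = 14.007
  O: 1 × 15.999 = 15.999
Sum: 8×12.011 + 3×18.998 + 13×1.008 + 1×126.904 + 1×14.007 + 1×15.999 = 323.096 → 323.10 g/mol.

323.10 g/mol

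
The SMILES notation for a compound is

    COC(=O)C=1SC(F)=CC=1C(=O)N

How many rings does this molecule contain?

1

In SMILES, each pair of matching ring-closure digits denotes one ring-closing bond; the number of such bonds equals the number of independent rings.
Ring-closure bonds here: 1.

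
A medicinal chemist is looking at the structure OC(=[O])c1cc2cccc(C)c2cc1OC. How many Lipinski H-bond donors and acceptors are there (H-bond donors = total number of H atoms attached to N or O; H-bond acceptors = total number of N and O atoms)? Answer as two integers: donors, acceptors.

1, 3

Donors: find every N or O and count the H atoms it carries.
  atom 1 (O): bond orders sum to 1 → 1 H
  atom 3 (O): bond orders sum to 2 → 0 H
  atom 15 (O): bond orders sum to 2 → 0 H
Lipinski HBD = 1.
Acceptors: N atoms = 0, O atoms = 3 → HBA = 3.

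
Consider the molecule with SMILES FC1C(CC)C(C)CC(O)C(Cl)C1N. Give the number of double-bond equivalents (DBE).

Molecular formula: C10H19ClFNO.
DoU = (2C + 2 + N − H − X) / 2, where X is the halogen count and O/S are ignored.
    = (2·10 + 2 + 1 − 19 − 2) / 2 = 2 / 2 = 1.

1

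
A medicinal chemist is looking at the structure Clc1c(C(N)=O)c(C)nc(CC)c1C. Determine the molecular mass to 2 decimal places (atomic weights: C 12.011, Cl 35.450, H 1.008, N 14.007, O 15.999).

212.68 g/mol

First, the molecular formula is C10H13ClN2O (counting implicit H from valence).
  C: 10 × 12.011 = 120.110
  Cl: 1 × 35.450 = 35.450
  H: 13 × 1.008 = 13.104
  N: 2 × 14.007 = 28.014
  O: 1 × 15.999 = 15.999
Sum: 10×12.011 + 1×35.450 + 13×1.008 + 2×14.007 + 1×15.999 = 212.677 → 212.68 g/mol.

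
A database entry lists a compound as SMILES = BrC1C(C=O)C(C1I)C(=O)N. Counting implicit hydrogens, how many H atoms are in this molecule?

Walk through each heavy atom and fill implicit hydrogens from standard valence (C 4, N 3, O 2, S 2, halogen 1):
  atom 1: Br (halogen, monovalent) → 0 H
  atom 2: C, bond orders sum to 3 (valence 4) → 1 H
  atom 3: C, bond orders sum to 3 (valence 4) → 1 H
  atom 4: C, bond orders sum to 3 (valence 4) → 1 H
  atom 5: O, bond orders sum to 2 (valence 2) → 0 H
  atom 6: C, bond orders sum to 3 (valence 4) → 1 H
  atom 7: C, bond orders sum to 3 (valence 4) → 1 H
  atom 8: I (halogen, monovalent) → 0 H
  atom 9: C, bond orders sum to 4 (valence 4) → 0 H
  atom 10: O, bond orders sum to 2 (valence 2) → 0 H
  atom 11: N, bond orders sum to 1 (valence 3) → 2 H
Total hydrogens: 7.

7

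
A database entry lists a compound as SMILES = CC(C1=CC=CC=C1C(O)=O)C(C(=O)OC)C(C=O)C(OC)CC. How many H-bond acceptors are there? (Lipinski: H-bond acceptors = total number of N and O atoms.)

6

N atoms: 0; O atoms: 6.
Lipinski HBA = 0 + 6 = 6.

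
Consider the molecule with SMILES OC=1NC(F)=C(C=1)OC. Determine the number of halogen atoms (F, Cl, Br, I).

Halogen atoms appear at heavy-atom position 5 (1×F).
Other groups present: 1 ether, 1 hydroxyl.
Halogen count: 1.

1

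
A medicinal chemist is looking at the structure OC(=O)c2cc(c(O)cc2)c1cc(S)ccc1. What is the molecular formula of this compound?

Walk through each heavy atom and fill implicit hydrogens from standard valence (C 4, N 3, O 2, S 2, halogen 1); for lowercase aromatic atoms, an aromatic c carries 1 H when it has two neighbours and 0 H with three, and aromatic n carries 0 H:
  atom 1: O, bond orders sum to 1 (valence 2) → 1 H
  atom 2: C, bond orders sum to 4 (valence 4) → 0 H
  atom 3: O, bond orders sum to 2 (valence 2) → 0 H
  atom 4: aromatic c, 3 neighbours → 0 H
  atom 5: aromatic c, 2 neighbours → 1 H
  atom 6: aromatic c, 3 neighbours → 0 H
  atom 7: aromatic c, 3 neighbours → 0 H
  atom 8: O, bond orders sum to 1 (valence 2) → 1 H
  atom 9: aromatic c, 2 neighbours → 1 H
  atom 10: aromatic c, 2 neighbours → 1 H
  atom 11: aromatic c, 3 neighbours → 0 H
  atom 12: aromatic c, 2 neighbours → 1 H
  atom 13: aromatic c, 3 neighbours → 0 H
  atom 14: S, bond orders sum to 1 (valence 2) → 1 H
  atom 15: aromatic c, 2 neighbours → 1 H
  atom 16: aromatic c, 2 neighbours → 1 H
  atom 17: aromatic c, 2 neighbours → 1 H
Totals → C:13, H:10, O:3, S:1.
In Hill order: C13H10O3S.

C13H10O3S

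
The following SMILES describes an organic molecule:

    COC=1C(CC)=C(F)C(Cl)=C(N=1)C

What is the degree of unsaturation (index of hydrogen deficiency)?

4

Molecular formula: C9H11ClFNO.
DoU = (2C + 2 + N − H − X) / 2, where X is the halogen count and O/S are ignored.
    = (2·9 + 2 + 1 − 11 − 2) / 2 = 8 / 2 = 4.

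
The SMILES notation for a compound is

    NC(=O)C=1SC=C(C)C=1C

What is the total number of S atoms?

Scan the SMILES for S atoms (remember two-letter symbols like Cl and Br are single atoms).
Sulfur count: 1.

1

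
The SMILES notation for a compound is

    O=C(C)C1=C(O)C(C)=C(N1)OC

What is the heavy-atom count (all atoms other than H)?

Every atom symbol written in the SMILES (organic subset) is one heavy atom; implicit H are not written.
Heavy atoms by element → C:8, N:1, O:3.
Total: 12.

12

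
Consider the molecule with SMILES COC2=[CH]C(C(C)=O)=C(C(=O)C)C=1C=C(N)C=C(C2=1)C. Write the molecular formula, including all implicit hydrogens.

C16H17NO3

Walk through each heavy atom and fill implicit hydrogens from standard valence (C 4, N 3, O 2, S 2, halogen 1):
  atom 1: C, bond orders sum to 1 (valence 4) → 3 H
  atom 2: O, bond orders sum to 2 (valence 2) → 0 H
  atom 3: C, bond orders sum to 4 (valence 4) → 0 H
  atom 4: C with explicit H count 1
  atom 5: C, bond orders sum to 4 (valence 4) → 0 H
  atom 6: C, bond orders sum to 4 (valence 4) → 0 H
  atom 7: C, bond orders sum to 1 (valence 4) → 3 H
  atom 8: O, bond orders sum to 2 (valence 2) → 0 H
  atom 9: C, bond orders sum to 4 (valence 4) → 0 H
  atom 10: C, bond orders sum to 4 (valence 4) → 0 H
  atom 11: O, bond orders sum to 2 (valence 2) → 0 H
  atom 12: C, bond orders sum to 1 (valence 4) → 3 H
  atom 13: C, bond orders sum to 4 (valence 4) → 0 H
  atom 14: C, bond orders sum to 3 (valence 4) → 1 H
  atom 15: C, bond orders sum to 4 (valence 4) → 0 H
  atom 16: N, bond orders sum to 1 (valence 3) → 2 H
  atom 17: C, bond orders sum to 3 (valence 4) → 1 H
  atom 18: C, bond orders sum to 4 (valence 4) → 0 H
  atom 19: C, bond orders sum to 4 (valence 4) → 0 H
  atom 20: C, bond orders sum to 1 (valence 4) → 3 H
Totals → C:16, H:17, N:1, O:3.
In Hill order: C16H17NO3.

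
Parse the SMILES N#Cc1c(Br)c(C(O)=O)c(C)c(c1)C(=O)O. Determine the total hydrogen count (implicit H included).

6

Walk through each heavy atom and fill implicit hydrogens from standard valence (C 4, N 3, O 2, S 2, halogen 1); for lowercase aromatic atoms, an aromatic c carries 1 H when it has two neighbours and 0 H with three, and aromatic n carries 0 H:
  atom 1: N, bond orders sum to 3 (valence 3) → 0 H
  atom 2: C, bond orders sum to 4 (valence 4) → 0 H
  atom 3: aromatic c, 3 neighbours → 0 H
  atom 4: aromatic c, 3 neighbours → 0 H
  atom 5: Br (halogen, monovalent) → 0 H
  atom 6: aromatic c, 3 neighbours → 0 H
  atom 7: C, bond orders sum to 4 (valence 4) → 0 H
  atom 8: O, bond orders sum to 1 (valence 2) → 1 H
  atom 9: O, bond orders sum to 2 (valence 2) → 0 H
  atom 10: aromatic c, 3 neighbours → 0 H
  atom 11: C, bond orders sum to 1 (valence 4) → 3 H
  atom 12: aromatic c, 3 neighbours → 0 H
  atom 13: aromatic c, 2 neighbours → 1 H
  atom 14: C, bond orders sum to 4 (valence 4) → 0 H
  atom 15: O, bond orders sum to 2 (valence 2) → 0 H
  atom 16: O, bond orders sum to 1 (valence 2) → 1 H
Total hydrogens: 6.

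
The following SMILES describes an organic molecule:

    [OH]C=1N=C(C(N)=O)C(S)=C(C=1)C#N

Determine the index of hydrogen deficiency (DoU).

7

Molecular formula: C7H5N3O2S.
DoU = (2C + 2 + N − H − X) / 2, where X is the halogen count and O/S are ignored.
    = (2·7 + 2 + 3 − 5 − 0) / 2 = 14 / 2 = 7.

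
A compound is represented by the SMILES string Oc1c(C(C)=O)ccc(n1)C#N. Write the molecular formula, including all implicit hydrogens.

C8H6N2O2

Walk through each heavy atom and fill implicit hydrogens from standard valence (C 4, N 3, O 2, S 2, halogen 1); for lowercase aromatic atoms, an aromatic c carries 1 H when it has two neighbours and 0 H with three, and aromatic n carries 0 H:
  atom 1: O, bond orders sum to 1 (valence 2) → 1 H
  atom 2: aromatic c, 3 neighbours → 0 H
  atom 3: aromatic c, 3 neighbours → 0 H
  atom 4: C, bond orders sum to 4 (valence 4) → 0 H
  atom 5: C, bond orders sum to 1 (valence 4) → 3 H
  atom 6: O, bond orders sum to 2 (valence 2) → 0 H
  atom 7: aromatic c, 2 neighbours → 1 H
  atom 8: aromatic c, 2 neighbours → 1 H
  atom 9: aromatic c, 3 neighbours → 0 H
  atom 10: aromatic n, 2 neighbours → 0 H
  atom 11: C, bond orders sum to 4 (valence 4) → 0 H
  atom 12: N, bond orders sum to 3 (valence 3) → 0 H
Totals → C:8, H:6, N:2, O:2.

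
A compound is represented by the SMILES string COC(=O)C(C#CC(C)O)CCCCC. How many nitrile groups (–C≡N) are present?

0

Scan the SMILES for the nitrile motif — none present.
Groups that are present: 1 alkyne, 1 ester, 1 hydroxyl.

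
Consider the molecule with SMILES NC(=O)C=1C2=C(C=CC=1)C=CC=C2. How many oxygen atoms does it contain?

Scan the SMILES for O atoms (remember two-letter symbols like Cl and Br are single atoms).
Oxygen count: 1.

1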